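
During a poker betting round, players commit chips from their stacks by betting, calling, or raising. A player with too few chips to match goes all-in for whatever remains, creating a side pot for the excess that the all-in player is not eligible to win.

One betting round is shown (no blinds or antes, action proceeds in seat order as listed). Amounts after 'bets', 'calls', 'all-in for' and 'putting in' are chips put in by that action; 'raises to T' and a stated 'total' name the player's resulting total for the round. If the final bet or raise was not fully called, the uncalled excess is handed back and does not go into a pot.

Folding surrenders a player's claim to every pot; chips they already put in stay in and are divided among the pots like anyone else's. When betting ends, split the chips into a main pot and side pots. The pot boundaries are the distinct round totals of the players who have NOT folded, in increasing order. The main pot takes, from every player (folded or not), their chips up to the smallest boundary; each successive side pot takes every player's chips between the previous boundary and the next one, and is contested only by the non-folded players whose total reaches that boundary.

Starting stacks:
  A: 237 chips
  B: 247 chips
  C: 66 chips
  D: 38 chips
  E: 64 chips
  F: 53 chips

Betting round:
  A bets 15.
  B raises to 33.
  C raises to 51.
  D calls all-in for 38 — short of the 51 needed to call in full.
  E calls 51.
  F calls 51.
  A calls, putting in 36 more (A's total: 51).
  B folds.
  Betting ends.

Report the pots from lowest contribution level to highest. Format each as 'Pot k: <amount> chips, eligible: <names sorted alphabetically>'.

Contributions: A=51, B=33, C=51, D=38, E=51, F=51
Folded: B
Pot levels (distinct totals of non-folded players): 38, 51
Layer 1-38: A 38 + B 33 + C 38 + D 38 + E 38 + F 38 = 223 chips; eligible A, C, D, E, F
Layer 39-51: 13 each from A, C, E, F = 13*4 = 52 chips; eligible A, C, E, F

Pot 1: 223 chips, eligible: A, C, D, E, F
Pot 2: 52 chips, eligible: A, C, E, F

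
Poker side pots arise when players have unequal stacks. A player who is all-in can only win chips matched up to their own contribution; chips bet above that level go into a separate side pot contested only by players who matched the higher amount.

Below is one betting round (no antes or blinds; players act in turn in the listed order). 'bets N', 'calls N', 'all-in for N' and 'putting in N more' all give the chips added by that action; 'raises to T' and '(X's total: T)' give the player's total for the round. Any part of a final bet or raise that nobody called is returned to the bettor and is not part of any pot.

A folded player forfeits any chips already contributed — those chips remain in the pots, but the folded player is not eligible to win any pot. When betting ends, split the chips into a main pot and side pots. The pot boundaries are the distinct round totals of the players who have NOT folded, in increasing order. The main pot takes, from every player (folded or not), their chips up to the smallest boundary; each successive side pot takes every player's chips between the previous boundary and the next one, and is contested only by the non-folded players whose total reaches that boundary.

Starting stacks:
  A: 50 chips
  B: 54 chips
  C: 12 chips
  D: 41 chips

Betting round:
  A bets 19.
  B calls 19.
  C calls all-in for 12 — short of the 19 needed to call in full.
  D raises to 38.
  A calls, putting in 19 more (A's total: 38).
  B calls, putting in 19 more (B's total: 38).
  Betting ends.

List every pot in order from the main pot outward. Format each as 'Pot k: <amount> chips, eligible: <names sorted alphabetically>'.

Pot 1: 48 chips, eligible: A, B, C, D
Pot 2: 78 chips, eligible: A, B, D

Derivation:
Contributions: A=38, B=38, C=12, D=38
Pot levels (distinct totals of non-folded players): 12, 38
Layer 1-12: 12 each from A, B, C, D = 12*4 = 48 chips; eligible A, B, C, D
Layer 13-38: 26 each from A, B, D = 26*3 = 78 chips; eligible A, B, D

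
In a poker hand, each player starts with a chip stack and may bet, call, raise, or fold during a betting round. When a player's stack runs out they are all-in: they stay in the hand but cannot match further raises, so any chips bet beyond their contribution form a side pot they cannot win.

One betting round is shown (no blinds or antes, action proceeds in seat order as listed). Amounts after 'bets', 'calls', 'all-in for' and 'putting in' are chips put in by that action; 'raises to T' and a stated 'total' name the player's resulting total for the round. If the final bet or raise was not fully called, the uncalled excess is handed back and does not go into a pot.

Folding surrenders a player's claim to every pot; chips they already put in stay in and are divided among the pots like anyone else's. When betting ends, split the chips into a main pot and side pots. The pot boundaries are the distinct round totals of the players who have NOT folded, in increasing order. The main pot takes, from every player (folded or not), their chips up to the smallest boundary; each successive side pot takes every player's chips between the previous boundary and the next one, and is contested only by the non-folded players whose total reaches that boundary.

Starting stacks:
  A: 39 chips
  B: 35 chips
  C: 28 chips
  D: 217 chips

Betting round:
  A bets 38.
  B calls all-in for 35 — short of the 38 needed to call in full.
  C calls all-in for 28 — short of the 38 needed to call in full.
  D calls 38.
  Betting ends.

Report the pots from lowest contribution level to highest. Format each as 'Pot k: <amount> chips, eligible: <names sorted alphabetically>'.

Contributions: A=38, B=35, C=28, D=38
Pot levels (distinct totals of non-folded players): 28, 35, 38
Layer 1-28: 28 each from A, B, C, D = 28*4 = 112 chips; eligible A, B, C, D
Layer 29-35: 7 each from A, B, D = 7*3 = 21 chips; eligible A, B, D
Layer 36-38: 3 each from A, D = 3*2 = 6 chips; eligible A, D

Pot 1: 112 chips, eligible: A, B, C, D
Pot 2: 21 chips, eligible: A, B, D
Pot 3: 6 chips, eligible: A, D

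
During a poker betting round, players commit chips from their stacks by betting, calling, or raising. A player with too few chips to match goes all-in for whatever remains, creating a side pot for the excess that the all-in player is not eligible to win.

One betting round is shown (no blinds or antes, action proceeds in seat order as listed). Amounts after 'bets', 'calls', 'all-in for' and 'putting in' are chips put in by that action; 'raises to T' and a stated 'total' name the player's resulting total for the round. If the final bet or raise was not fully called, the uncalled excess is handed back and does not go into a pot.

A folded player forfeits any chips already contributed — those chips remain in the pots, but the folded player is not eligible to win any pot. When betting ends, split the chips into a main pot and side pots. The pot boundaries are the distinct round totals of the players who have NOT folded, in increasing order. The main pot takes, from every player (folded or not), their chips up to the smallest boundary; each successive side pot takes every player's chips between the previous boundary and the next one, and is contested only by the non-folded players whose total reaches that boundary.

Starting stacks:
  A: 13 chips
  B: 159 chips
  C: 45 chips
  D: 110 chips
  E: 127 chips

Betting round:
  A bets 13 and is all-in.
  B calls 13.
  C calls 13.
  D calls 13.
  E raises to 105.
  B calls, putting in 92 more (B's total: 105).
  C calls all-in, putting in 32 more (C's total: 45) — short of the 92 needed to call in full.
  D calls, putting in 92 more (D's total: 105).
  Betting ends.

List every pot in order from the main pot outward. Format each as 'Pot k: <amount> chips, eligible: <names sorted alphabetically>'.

Pot 1: 65 chips, eligible: A, B, C, D, E
Pot 2: 128 chips, eligible: B, C, D, E
Pot 3: 180 chips, eligible: B, D, E

Derivation:
Contributions: A=13, B=105, C=45, D=105, E=105
Pot levels (distinct totals of non-folded players): 13, 45, 105
Layer 1-13: 13 each from A, B, C, D, E = 13*5 = 65 chips; eligible A, B, C, D, E
Layer 14-45: 32 each from B, C, D, E = 32*4 = 128 chips; eligible B, C, D, E
Layer 46-105: 60 each from B, D, E = 60*3 = 180 chips; eligible B, D, E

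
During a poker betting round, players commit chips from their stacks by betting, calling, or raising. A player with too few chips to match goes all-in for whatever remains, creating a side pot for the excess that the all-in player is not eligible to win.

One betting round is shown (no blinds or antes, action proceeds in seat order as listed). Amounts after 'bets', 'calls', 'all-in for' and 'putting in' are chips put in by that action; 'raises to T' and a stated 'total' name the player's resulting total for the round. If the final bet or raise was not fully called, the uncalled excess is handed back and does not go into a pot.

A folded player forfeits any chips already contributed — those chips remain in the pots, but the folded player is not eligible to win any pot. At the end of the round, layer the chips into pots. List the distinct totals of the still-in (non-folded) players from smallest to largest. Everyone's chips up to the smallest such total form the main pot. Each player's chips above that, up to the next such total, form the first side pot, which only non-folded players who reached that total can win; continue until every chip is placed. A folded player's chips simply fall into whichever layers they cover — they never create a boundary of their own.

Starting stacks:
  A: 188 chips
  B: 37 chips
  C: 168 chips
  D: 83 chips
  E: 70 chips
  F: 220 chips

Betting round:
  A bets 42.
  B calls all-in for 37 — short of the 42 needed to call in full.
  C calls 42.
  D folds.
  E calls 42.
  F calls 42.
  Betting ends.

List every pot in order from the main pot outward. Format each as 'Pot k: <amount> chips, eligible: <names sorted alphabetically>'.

Pot 1: 185 chips, eligible: A, B, C, E, F
Pot 2: 20 chips, eligible: A, C, E, F

Derivation:
Contributions: A=42, B=37, C=42, E=42, F=42
Folded: D
Pot levels (distinct totals of non-folded players): 37, 42
Layer 1-37: 37 each from A, B, C, E, F = 37*5 = 185 chips; eligible A, B, C, E, F
Layer 38-42: 5 each from A, C, E, F = 5*4 = 20 chips; eligible A, C, E, F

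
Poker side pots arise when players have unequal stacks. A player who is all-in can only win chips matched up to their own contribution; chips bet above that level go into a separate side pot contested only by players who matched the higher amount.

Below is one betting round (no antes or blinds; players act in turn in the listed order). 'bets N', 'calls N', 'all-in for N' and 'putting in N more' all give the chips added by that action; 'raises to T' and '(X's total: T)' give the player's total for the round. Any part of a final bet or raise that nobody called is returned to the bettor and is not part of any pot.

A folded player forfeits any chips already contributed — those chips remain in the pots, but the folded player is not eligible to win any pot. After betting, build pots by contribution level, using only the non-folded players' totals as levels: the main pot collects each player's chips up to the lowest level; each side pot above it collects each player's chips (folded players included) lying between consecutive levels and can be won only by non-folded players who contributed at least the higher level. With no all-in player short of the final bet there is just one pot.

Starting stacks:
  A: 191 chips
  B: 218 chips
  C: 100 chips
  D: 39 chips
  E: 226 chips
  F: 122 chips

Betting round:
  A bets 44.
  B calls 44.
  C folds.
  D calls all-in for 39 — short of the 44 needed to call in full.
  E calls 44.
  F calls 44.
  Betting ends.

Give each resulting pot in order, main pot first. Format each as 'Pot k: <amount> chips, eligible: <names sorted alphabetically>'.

Contributions: A=44, B=44, D=39, E=44, F=44
Folded: C
Pot levels (distinct totals of non-folded players): 39, 44
Layer 1-39: 39 each from A, B, D, E, F = 39*5 = 195 chips; eligible A, B, D, E, F
Layer 40-44: 5 each from A, B, E, F = 5*4 = 20 chips; eligible A, B, E, F

Pot 1: 195 chips, eligible: A, B, D, E, F
Pot 2: 20 chips, eligible: A, B, E, F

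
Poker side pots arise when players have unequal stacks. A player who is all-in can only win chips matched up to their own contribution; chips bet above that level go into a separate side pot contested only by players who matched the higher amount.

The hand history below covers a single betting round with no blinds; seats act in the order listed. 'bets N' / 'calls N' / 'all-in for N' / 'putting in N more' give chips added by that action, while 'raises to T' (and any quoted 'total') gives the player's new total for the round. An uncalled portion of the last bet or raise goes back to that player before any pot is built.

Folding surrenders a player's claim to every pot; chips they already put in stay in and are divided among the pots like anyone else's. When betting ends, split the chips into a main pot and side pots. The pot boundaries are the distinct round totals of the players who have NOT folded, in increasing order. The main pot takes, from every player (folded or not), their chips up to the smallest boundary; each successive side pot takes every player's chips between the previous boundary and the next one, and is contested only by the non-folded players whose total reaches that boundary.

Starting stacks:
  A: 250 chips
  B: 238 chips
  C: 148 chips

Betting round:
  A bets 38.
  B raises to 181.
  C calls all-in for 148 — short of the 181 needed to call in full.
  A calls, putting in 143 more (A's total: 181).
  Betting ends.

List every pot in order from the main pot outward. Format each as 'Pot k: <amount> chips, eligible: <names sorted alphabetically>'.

Contributions: A=181, B=181, C=148
Pot levels (distinct totals of non-folded players): 148, 181
Layer 1-148: 148 each from A, B, C = 148*3 = 444 chips; eligible A, B, C
Layer 149-181: 33 each from A, B = 33*2 = 66 chips; eligible A, B

Pot 1: 444 chips, eligible: A, B, C
Pot 2: 66 chips, eligible: A, B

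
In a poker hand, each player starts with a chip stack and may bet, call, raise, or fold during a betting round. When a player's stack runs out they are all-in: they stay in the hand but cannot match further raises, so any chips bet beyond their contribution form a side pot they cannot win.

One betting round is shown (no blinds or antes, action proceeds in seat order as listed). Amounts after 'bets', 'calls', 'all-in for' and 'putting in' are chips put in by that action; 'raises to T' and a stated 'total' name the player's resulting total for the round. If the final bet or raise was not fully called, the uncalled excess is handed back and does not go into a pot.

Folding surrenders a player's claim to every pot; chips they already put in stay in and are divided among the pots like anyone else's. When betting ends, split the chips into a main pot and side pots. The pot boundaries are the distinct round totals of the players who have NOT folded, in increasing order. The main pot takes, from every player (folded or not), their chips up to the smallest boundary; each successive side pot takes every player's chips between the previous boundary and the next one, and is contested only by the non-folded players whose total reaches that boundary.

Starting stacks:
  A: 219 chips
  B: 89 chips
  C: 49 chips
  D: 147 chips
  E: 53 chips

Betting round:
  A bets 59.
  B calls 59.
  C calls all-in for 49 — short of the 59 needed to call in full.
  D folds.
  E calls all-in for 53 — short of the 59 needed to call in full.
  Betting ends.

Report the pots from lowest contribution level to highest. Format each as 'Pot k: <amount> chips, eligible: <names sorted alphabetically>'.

Pot 1: 196 chips, eligible: A, B, C, E
Pot 2: 12 chips, eligible: A, B, E
Pot 3: 12 chips, eligible: A, B

Derivation:
Contributions: A=59, B=59, C=49, E=53
Folded: D
Pot levels (distinct totals of non-folded players): 49, 53, 59
Layer 1-49: 49 each from A, B, C, E = 49*4 = 196 chips; eligible A, B, C, E
Layer 50-53: 4 each from A, B, E = 4*3 = 12 chips; eligible A, B, E
Layer 54-59: 6 each from A, B = 6*2 = 12 chips; eligible A, B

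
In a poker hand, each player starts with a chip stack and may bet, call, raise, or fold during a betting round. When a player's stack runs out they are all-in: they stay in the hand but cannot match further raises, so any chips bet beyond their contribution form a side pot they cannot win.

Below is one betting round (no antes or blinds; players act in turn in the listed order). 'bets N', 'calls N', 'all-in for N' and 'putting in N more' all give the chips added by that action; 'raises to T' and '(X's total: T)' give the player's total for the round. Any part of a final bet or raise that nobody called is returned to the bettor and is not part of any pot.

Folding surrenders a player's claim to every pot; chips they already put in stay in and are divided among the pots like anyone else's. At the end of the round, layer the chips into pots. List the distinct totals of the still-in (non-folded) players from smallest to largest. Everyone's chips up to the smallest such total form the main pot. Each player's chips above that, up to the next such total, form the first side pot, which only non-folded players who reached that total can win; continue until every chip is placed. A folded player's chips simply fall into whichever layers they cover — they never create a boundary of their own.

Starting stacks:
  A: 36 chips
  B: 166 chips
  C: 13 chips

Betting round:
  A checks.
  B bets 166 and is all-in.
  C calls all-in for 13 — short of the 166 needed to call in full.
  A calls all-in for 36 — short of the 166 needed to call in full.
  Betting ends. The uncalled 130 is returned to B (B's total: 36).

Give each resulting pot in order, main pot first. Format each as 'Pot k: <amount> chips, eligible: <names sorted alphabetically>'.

Contributions (after 130 returned to B): A=36, B=36, C=13
Pot levels (distinct totals of non-folded players): 13, 36
Layer 1-13: 13 each from A, B, C = 13*3 = 39 chips; eligible A, B, C
Layer 14-36: 23 each from A, B = 23*2 = 46 chips; eligible A, B

Pot 1: 39 chips, eligible: A, B, C
Pot 2: 46 chips, eligible: A, B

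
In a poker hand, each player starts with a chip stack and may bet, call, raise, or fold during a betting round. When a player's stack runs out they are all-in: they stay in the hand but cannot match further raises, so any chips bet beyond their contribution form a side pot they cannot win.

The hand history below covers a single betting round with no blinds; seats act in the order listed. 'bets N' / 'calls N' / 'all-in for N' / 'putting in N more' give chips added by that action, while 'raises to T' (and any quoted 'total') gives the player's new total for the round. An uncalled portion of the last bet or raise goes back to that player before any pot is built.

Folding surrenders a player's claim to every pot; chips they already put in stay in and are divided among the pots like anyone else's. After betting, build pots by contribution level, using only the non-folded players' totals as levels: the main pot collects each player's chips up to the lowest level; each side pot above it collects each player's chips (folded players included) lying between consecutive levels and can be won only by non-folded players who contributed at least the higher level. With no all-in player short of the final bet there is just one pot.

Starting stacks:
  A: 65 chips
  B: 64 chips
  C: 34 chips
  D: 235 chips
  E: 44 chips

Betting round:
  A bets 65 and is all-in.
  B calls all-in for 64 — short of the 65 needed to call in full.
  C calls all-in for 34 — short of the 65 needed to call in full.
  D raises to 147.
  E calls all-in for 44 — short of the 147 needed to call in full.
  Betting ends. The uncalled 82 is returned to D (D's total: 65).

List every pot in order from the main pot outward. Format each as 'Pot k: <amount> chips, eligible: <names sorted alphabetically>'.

Pot 1: 170 chips, eligible: A, B, C, D, E
Pot 2: 40 chips, eligible: A, B, D, E
Pot 3: 60 chips, eligible: A, B, D
Pot 4: 2 chips, eligible: A, D

Derivation:
Contributions (after 82 returned to D): A=65, B=64, C=34, D=65, E=44
Pot levels (distinct totals of non-folded players): 34, 44, 64, 65
Layer 1-34: 34 each from A, B, C, D, E = 34*5 = 170 chips; eligible A, B, C, D, E
Layer 35-44: 10 each from A, B, D, E = 10*4 = 40 chips; eligible A, B, D, E
Layer 45-64: 20 each from A, B, D = 20*3 = 60 chips; eligible A, B, D
Layer 65-65: 1 each from A, D = 1*2 = 2 chips; eligible A, D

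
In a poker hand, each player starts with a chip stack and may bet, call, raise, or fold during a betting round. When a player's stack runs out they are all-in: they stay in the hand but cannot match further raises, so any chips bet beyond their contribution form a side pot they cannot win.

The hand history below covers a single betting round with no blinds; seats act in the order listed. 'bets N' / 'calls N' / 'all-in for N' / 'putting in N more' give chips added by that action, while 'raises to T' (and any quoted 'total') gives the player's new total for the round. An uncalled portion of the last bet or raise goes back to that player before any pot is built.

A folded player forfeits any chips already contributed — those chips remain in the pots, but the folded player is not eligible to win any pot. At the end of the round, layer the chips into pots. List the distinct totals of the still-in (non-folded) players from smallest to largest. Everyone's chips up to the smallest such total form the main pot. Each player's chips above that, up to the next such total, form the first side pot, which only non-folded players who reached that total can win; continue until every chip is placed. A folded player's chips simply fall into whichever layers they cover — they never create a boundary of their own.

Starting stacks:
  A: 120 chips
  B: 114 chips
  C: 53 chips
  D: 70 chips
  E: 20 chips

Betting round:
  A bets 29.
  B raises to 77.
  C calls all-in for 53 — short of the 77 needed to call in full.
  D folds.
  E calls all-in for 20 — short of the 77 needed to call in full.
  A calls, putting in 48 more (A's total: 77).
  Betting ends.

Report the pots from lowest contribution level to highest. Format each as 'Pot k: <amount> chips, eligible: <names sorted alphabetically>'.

Contributions: A=77, B=77, C=53, E=20
Folded: D
Pot levels (distinct totals of non-folded players): 20, 53, 77
Layer 1-20: 20 each from A, B, C, E = 20*4 = 80 chips; eligible A, B, C, E
Layer 21-53: 33 each from A, B, C = 33*3 = 99 chips; eligible A, B, C
Layer 54-77: 24 each from A, B = 24*2 = 48 chips; eligible A, B

Pot 1: 80 chips, eligible: A, B, C, E
Pot 2: 99 chips, eligible: A, B, C
Pot 3: 48 chips, eligible: A, B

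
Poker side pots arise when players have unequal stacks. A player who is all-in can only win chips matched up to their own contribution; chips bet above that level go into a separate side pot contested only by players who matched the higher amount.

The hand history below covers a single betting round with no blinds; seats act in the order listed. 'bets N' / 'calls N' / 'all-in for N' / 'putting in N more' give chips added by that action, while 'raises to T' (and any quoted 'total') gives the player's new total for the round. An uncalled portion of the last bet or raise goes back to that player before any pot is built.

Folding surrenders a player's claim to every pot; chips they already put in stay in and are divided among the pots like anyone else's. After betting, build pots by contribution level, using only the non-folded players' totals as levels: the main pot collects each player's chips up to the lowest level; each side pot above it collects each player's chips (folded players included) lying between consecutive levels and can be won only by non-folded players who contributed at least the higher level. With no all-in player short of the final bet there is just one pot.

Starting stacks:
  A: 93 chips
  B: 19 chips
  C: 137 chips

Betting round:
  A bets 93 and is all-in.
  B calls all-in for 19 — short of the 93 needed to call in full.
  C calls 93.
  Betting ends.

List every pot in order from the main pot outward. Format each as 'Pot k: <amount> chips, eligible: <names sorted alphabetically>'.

Contributions: A=93, B=19, C=93
Pot levels (distinct totals of non-folded players): 19, 93
Layer 1-19: 19 each from A, B, C = 19*3 = 57 chips; eligible A, B, C
Layer 20-93: 74 each from A, C = 74*2 = 148 chips; eligible A, C

Pot 1: 57 chips, eligible: A, B, C
Pot 2: 148 chips, eligible: A, C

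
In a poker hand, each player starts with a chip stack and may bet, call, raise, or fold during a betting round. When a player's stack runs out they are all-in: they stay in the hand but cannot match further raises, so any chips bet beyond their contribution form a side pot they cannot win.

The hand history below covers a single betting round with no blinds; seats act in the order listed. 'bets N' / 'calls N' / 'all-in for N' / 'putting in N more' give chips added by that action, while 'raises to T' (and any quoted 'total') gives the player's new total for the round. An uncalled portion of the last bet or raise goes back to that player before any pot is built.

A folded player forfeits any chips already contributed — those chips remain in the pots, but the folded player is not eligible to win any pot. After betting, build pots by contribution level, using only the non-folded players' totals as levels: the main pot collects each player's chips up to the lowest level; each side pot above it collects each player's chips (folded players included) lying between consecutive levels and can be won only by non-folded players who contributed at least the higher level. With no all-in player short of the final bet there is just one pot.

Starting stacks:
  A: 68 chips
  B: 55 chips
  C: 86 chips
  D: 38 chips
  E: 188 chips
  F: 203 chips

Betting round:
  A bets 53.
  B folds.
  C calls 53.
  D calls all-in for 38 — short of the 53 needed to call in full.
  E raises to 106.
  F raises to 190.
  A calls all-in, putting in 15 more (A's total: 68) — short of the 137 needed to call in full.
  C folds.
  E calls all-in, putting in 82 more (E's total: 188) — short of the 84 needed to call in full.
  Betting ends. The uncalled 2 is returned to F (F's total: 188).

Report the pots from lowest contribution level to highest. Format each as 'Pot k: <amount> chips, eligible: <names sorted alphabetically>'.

Pot 1: 190 chips, eligible: A, D, E, F
Pot 2: 105 chips, eligible: A, E, F
Pot 3: 240 chips, eligible: E, F

Derivation:
Contributions (after 2 returned to F): A=68, C=53, D=38, E=188, F=188
Folded: B, C
Pot levels (distinct totals of non-folded players): 38, 68, 188
Layer 1-38: 38 each from A, C, D, E, F = 38*5 = 190 chips; eligible A, D, E, F
Layer 39-68: A 30 + C 15 + E 30 + F 30 = 105 chips; eligible A, E, F
Layer 69-188: 120 each from E, F = 120*2 = 240 chips; eligible E, F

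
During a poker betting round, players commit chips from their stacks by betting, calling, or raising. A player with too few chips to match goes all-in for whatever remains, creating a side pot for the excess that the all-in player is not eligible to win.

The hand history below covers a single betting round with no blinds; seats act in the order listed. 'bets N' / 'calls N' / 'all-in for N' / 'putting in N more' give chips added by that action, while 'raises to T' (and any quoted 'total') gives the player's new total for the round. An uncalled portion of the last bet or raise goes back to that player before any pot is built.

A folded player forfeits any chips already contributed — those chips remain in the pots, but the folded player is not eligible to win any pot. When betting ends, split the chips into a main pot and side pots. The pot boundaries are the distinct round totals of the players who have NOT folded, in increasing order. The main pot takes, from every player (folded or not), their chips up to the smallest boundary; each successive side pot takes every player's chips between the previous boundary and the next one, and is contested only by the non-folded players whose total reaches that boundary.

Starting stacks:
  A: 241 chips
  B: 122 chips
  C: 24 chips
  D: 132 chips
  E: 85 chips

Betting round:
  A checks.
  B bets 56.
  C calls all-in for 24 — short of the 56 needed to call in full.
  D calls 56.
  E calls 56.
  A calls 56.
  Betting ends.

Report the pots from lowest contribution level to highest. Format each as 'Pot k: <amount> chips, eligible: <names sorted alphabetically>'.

Pot 1: 120 chips, eligible: A, B, C, D, E
Pot 2: 128 chips, eligible: A, B, D, E

Derivation:
Contributions: A=56, B=56, C=24, D=56, E=56
Pot levels (distinct totals of non-folded players): 24, 56
Layer 1-24: 24 each from A, B, C, D, E = 24*5 = 120 chips; eligible A, B, C, D, E
Layer 25-56: 32 each from A, B, D, E = 32*4 = 128 chips; eligible A, B, D, E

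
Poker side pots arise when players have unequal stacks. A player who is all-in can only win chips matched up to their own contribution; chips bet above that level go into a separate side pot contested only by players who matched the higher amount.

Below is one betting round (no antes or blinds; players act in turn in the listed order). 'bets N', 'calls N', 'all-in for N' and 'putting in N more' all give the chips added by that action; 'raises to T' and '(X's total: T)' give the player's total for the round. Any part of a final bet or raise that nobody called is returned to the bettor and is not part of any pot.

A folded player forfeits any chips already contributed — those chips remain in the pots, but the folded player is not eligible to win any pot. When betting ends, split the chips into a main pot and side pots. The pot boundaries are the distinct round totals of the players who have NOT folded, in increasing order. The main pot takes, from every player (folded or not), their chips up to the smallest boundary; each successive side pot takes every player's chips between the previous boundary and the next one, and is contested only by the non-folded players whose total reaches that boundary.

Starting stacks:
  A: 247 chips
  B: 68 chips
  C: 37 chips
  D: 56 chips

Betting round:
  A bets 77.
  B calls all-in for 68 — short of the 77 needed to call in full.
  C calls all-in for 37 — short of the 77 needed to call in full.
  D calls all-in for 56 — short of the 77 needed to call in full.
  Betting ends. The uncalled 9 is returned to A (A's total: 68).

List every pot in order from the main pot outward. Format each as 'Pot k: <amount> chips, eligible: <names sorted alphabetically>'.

Pot 1: 148 chips, eligible: A, B, C, D
Pot 2: 57 chips, eligible: A, B, D
Pot 3: 24 chips, eligible: A, B

Derivation:
Contributions (after 9 returned to A): A=68, B=68, C=37, D=56
Pot levels (distinct totals of non-folded players): 37, 56, 68
Layer 1-37: 37 each from A, B, C, D = 37*4 = 148 chips; eligible A, B, C, D
Layer 38-56: 19 each from A, B, D = 19*3 = 57 chips; eligible A, B, D
Layer 57-68: 12 each from A, B = 12*2 = 24 chips; eligible A, B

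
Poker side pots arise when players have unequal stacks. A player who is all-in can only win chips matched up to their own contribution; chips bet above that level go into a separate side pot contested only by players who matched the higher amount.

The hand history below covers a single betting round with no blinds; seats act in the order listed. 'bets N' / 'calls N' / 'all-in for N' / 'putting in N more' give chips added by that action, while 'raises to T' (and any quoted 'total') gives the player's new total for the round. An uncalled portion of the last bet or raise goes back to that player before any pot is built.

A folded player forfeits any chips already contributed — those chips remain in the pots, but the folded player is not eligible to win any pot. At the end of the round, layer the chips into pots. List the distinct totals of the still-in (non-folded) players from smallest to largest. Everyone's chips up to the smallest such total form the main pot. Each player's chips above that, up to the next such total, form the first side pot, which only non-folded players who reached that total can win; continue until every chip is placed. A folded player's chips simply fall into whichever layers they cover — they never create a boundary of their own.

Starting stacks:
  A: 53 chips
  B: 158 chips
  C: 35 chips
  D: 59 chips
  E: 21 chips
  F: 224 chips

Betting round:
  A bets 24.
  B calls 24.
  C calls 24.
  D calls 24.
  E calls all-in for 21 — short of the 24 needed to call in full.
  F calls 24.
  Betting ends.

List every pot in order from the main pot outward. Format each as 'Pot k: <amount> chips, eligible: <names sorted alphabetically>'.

Contributions: A=24, B=24, C=24, D=24, E=21, F=24
Pot levels (distinct totals of non-folded players): 21, 24
Layer 1-21: 21 each from A, B, C, D, E, F = 21*6 = 126 chips; eligible A, B, C, D, E, F
Layer 22-24: 3 each from A, B, C, D, F = 3*5 = 15 chips; eligible A, B, C, D, F

Pot 1: 126 chips, eligible: A, B, C, D, E, F
Pot 2: 15 chips, eligible: A, B, C, D, F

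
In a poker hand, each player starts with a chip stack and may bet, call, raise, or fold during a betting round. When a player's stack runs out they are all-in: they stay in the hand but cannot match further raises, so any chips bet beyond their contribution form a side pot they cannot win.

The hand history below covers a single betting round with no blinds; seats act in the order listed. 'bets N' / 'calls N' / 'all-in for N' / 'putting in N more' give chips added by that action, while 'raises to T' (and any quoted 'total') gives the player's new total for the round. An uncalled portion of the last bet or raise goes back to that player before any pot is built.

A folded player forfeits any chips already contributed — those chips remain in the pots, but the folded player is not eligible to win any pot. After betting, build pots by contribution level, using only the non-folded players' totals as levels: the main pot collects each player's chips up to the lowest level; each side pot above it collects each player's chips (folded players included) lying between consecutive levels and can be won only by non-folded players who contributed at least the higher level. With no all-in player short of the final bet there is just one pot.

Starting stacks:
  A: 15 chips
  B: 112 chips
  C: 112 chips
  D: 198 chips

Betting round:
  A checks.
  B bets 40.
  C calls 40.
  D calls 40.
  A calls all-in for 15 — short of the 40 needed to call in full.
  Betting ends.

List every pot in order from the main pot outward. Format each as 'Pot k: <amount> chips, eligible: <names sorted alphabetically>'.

Contributions: A=15, B=40, C=40, D=40
Pot levels (distinct totals of non-folded players): 15, 40
Layer 1-15: 15 each from A, B, C, D = 15*4 = 60 chips; eligible A, B, C, D
Layer 16-40: 25 each from B, C, D = 25*3 = 75 chips; eligible B, C, D

Pot 1: 60 chips, eligible: A, B, C, D
Pot 2: 75 chips, eligible: B, C, D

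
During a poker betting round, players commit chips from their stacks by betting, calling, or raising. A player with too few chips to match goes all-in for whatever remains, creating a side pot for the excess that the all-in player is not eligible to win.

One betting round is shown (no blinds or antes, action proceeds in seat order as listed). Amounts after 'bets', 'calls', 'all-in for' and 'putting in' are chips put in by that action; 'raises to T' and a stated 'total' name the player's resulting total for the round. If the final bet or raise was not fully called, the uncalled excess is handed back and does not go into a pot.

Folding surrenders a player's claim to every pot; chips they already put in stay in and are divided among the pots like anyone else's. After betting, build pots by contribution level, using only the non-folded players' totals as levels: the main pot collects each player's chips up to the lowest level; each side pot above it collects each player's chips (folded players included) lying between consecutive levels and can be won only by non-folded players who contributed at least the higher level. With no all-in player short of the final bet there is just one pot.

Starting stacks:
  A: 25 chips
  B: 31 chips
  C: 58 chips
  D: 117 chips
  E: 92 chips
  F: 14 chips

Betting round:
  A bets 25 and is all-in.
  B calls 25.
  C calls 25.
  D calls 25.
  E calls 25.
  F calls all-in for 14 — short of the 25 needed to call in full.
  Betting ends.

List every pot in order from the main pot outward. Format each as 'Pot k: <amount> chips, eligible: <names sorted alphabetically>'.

Pot 1: 84 chips, eligible: A, B, C, D, E, F
Pot 2: 55 chips, eligible: A, B, C, D, E

Derivation:
Contributions: A=25, B=25, C=25, D=25, E=25, F=14
Pot levels (distinct totals of non-folded players): 14, 25
Layer 1-14: 14 each from A, B, C, D, E, F = 14*6 = 84 chips; eligible A, B, C, D, E, F
Layer 15-25: 11 each from A, B, C, D, E = 11*5 = 55 chips; eligible A, B, C, D, E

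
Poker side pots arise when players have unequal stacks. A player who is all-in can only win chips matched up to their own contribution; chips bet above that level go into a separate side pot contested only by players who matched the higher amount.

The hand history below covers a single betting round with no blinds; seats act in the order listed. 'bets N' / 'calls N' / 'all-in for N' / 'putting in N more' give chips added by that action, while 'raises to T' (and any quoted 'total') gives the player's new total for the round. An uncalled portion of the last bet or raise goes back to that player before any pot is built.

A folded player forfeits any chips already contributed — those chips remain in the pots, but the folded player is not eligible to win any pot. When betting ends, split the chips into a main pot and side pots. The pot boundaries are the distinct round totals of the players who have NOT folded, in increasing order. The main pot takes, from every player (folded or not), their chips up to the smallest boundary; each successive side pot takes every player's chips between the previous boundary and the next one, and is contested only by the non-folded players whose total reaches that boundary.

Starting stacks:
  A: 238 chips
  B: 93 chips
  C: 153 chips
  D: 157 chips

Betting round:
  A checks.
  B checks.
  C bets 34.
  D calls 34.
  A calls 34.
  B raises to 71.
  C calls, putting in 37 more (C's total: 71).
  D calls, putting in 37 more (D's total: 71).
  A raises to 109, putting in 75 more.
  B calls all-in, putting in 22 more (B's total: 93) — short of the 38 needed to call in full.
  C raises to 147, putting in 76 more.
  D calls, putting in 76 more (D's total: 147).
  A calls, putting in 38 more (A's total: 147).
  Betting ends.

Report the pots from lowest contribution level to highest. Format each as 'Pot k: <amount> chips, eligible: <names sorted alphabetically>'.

Pot 1: 372 chips, eligible: A, B, C, D
Pot 2: 162 chips, eligible: A, C, D

Derivation:
Contributions: A=147, B=93, C=147, D=147
Pot levels (distinct totals of non-folded players): 93, 147
Layer 1-93: 93 each from A, B, C, D = 93*4 = 372 chips; eligible A, B, C, D
Layer 94-147: 54 each from A, C, D = 54*3 = 162 chips; eligible A, C, D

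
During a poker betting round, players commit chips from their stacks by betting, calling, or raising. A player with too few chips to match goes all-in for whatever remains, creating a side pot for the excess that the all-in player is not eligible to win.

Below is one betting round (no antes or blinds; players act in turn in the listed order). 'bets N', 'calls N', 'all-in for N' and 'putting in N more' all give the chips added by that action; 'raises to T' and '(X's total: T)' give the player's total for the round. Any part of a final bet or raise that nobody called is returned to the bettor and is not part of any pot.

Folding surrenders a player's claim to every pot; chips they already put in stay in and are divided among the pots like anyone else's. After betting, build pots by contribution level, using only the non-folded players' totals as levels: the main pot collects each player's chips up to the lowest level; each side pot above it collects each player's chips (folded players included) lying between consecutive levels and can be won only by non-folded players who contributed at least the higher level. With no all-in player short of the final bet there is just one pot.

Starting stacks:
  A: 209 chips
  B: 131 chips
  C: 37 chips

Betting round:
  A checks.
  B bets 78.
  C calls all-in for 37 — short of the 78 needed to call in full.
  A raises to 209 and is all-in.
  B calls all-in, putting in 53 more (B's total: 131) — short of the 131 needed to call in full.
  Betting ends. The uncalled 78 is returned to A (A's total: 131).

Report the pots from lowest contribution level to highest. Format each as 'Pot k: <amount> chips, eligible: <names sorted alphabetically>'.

Pot 1: 111 chips, eligible: A, B, C
Pot 2: 188 chips, eligible: A, B

Derivation:
Contributions (after 78 returned to A): A=131, B=131, C=37
Pot levels (distinct totals of non-folded players): 37, 131
Layer 1-37: 37 each from A, B, C = 37*3 = 111 chips; eligible A, B, C
Layer 38-131: 94 each from A, B = 94*2 = 188 chips; eligible A, B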